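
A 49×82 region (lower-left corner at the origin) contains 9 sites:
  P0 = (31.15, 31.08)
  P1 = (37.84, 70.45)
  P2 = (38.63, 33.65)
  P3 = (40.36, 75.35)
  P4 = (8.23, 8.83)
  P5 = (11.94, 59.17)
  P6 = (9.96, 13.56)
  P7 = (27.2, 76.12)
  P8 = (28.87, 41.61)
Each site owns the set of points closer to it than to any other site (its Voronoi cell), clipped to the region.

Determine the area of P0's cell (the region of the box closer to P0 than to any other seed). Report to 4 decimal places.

Area of P0's cell: 534.1442

1. box [0,49]×[0,82]: [(0, 0) (49, 0) (49, 82) (0, 82)]
2. ⊥bis P0·P1 via (34.495,50.765): [(0, 56.6266) (0, 0) (49, 0) (49, 48.3002)]  |A|=2570.7073
3. ⊥bis P0·P2 via (34.89,32.365): [(28.2006, 51.8346) (0, 56.6266) (0, 0) (46.0101, 0)]  |A|=1990.9079
4. ⊥bis P0·P3 via (35.755,53.215): [(28.2006, 51.8346) (0, 56.6266) (0, 0) (46.0101, 0)]  |A|=1990.9079
5. ⊥bis P0·P4 via (19.69,19.955): [(28.2006, 51.8346) (0, 56.6266) (0, 40.2379) (39.0617, 0) (46.0101, 0)]  |A|=1205.0278
6. ⊥bis P0·P5 via (21.545,45.125): [(28.801, 50.0872) (5.7451, 34.3198) (39.0617, 0) (46.0101, 0)]  |A|=832.3067
7. ⊥bis P0·P6 via (20.555,22.32): [(28.801, 50.0872) (8.8678, 36.4554) (38.7084, 0.3639) (39.0617, 0) (46.0101, 0)]  |A|=744.0919
8. ⊥bis P0·P7 via (29.175,53.6): [(28.801, 50.0872) (8.8678, 36.4554) (38.7084, 0.3639) (39.0617, 0) (46.0101, 0)]  |A|=744.0919
9. ⊥bis P0·P8 via (30.01,36.345): [(33.2793, 37.0529) (12.1554, 32.4791) (38.7084, 0.3639) (39.0617, 0) (46.0101, 0)]  |A|=534.1442
10. canonical 5-gon: [(33.2793, 37.0529) (12.1554, 32.4791) (38.7084, 0.3639) (39.0617, 0) (46.0101, 0)]
11. shoelace: 534.1442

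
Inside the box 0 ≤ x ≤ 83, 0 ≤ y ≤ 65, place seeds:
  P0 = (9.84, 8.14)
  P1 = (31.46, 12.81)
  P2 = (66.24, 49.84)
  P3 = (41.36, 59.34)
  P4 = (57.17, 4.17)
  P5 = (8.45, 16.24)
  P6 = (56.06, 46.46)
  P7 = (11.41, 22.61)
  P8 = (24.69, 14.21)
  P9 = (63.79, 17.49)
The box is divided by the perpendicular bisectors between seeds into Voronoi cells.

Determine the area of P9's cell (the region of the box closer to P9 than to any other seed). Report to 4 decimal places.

Area of P9's cell: 846.5392

1. box [0,83]×[0,65]: [(0, 0) (83, 0) (83, 65) (0, 65)]
2. ⊥bis P9·P0 via (36.815,12.815): [(39.0359, 0) (83, 0) (83, 65) (27.7709, 65)]  |A|=3223.7777
3. ⊥bis P9·P1 via (47.625,15.15): [(49.8181, 0) (83, 0) (83, 65) (40.4089, 65)]  |A|=2462.6249
4. ⊥bis P9·P2 via (65.015,33.665): [(44.7224, 35.2018) (49.8181, 0) (83, 0) (83, 32.3029)]  |A|=1202.2725
5. ⊥bis P9·P3 via (52.575,38.415): [(46.3499, 35.0786) (44.8561, 34.278) (49.8181, 0) (83, 0) (83, 32.3029)]  |A|=1201.5289
6. ⊥bis P9·P4 via (60.48,10.83): [(46.3499, 35.0786) (44.8561, 34.278) (47.3023, 17.3793) (82.2709, 0) (83, 0) (83, 32.3029)]  |A|=919.5257
7. ⊥bis P9·P5 via (36.12,16.865): [(46.3499, 35.0786) (44.8561, 34.278) (47.3023, 17.3793) (82.2709, 0) (83, 0) (83, 32.3029)]  |A|=919.5257
8. ⊥bis P9·P6 via (59.925,31.975): [(65.9837, 33.5916) (45.7375, 28.1894) (47.3023, 17.3793) (82.2709, 0) (83, 0) (83, 32.3029)]  |A|=846.5392
9. ⊥bis P9·P7 via (37.6,20.05): [(65.9837, 33.5916) (45.7375, 28.1894) (47.3023, 17.3793) (82.2709, 0) (83, 0) (83, 32.3029)]  |A|=846.5392
10. ⊥bis P9·P8 via (44.24,15.85): [(65.9837, 33.5916) (45.7375, 28.1894) (47.3023, 17.3793) (82.2709, 0) (83, 0) (83, 32.3029)]  |A|=846.5392
11. canonical 6-gon: [(65.9837, 33.5916) (45.7375, 28.1894) (47.3023, 17.3793) (82.2709, 0) (83, 0) (83, 32.3029)]
12. shoelace: 846.5392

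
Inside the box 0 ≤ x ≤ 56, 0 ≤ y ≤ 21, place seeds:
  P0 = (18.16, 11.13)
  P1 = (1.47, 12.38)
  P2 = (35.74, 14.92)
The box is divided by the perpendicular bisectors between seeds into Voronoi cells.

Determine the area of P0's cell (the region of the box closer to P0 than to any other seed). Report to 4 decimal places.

Area of P0's cell: 373.2403

1. box [0,56]×[0,21]: [(0, 0) (56, 0) (56, 21) (0, 21)]
2. ⊥bis P0·P1 via (9.815,11.755): [(8.9346, 0) (56, 0) (56, 21) (10.5074, 21)]  |A|=971.8589
3. ⊥bis P0·P2 via (26.95,13.025): [(8.9346, 0) (29.758, 0) (25.2307, 21) (10.5074, 21)]  |A|=373.2403
4. canonical 4-gon: [(8.9346, 0) (29.758, 0) (25.2307, 21) (10.5074, 21)]
5. shoelace: 373.2403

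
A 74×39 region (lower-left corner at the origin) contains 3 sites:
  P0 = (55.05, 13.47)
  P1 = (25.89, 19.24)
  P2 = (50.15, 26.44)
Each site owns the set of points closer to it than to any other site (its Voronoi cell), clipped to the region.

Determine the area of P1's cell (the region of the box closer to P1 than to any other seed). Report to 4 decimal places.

Area of P1's cell: 1463.5952

1. box [0,74]×[0,39]: [(0, 0) (74, 0) (74, 39) (0, 39)]
2. ⊥bis P1·P0 via (40.47,16.355): [(0, 0) (37.2338, 0) (44.9509, 39) (0, 39)]  |A|=1602.6002
3. ⊥bis P1·P2 via (38.02,22.84): [(0, 0) (37.2338, 0) (40.2598, 15.293) (33.224, 39) (0, 39)]  |A|=1463.5952
4. canonical 5-gon: [(0, 0) (37.2338, 0) (40.2598, 15.293) (33.224, 39) (0, 39)]
5. shoelace: 1463.5952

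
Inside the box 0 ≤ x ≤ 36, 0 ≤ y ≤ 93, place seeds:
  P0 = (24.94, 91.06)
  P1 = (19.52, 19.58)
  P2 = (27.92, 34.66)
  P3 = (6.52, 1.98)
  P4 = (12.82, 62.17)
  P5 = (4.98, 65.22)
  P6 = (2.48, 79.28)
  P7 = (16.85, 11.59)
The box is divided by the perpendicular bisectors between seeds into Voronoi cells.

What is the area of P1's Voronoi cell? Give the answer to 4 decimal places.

1. box [0,36]×[0,93]: [(0, 0) (36, 0) (36, 93) (0, 93)]
2. ⊥bis P1·P0 via (22.23,55.32): [(0, 57.0056) (0, 0) (36, 0) (36, 54.2759)]  |A|=2003.0667
3. ⊥bis P1·P2 via (23.72,27.12): [(0, 40.3327) (0, 0) (36, 0) (36, 20.2797)]  |A|=1091.0234
4. ⊥bis P1·P3 via (13.02,10.78): [(0, 40.3327) (0, 20.397) (27.6145, 0) (36, 0) (36, 20.2797)]  |A|=809.3967
5. ⊥bis P1·P4 via (16.17,40.875): [(2.8019, 38.772) (0, 38.3312) (0, 20.397) (27.6145, 0) (36, 0) (36, 20.2797)]  |A|=806.5928
6. ⊥bis P1·P5 via (12.25,42.4): [(2.8019, 38.772) (0, 38.3312) (0, 20.397) (27.6145, 0) (36, 0) (36, 20.2797)]  |A|=806.5928
7. ⊥bis P1·P6 via (11,49.43): [(2.8019, 38.772) (0, 38.3312) (0, 20.397) (27.6145, 0) (36, 0) (36, 20.2797)]  |A|=806.5928
8. ⊥bis P1·P7 via (18.185,15.585): [(2.8019, 38.772) (0, 38.3312) (0, 21.6618) (36, 9.6318) (36, 20.2797)]  |A|=524.9339
9. canonical 5-gon: [(2.8019, 38.772) (0, 38.3312) (0, 21.6618) (36, 9.6318) (36, 20.2797)]
10. shoelace: 524.9339

Area of P1's cell: 524.9339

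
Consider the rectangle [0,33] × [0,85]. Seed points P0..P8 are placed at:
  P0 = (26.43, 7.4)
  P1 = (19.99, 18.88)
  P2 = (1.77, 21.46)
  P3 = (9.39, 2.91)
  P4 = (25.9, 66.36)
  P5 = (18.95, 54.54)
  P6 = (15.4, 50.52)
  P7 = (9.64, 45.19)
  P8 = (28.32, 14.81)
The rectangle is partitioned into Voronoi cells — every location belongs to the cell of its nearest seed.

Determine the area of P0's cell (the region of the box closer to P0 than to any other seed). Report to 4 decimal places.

1. box [0,33]×[0,85]: [(0, 0) (33, 0) (33, 85) (0, 85)]
2. ⊥bis P0·P1 via (23.21,13.14): [(0, 0.1198) (0, 0) (33, 0) (33, 18.632)]  |A|=309.4032
3. ⊥bis P0·P2 via (14.1,14.43): [(8.7347, 5.0197) (5.8727, 0) (33, 0) (33, 18.632)]  |A|=294.1406
4. ⊥bis P0·P3 via (17.91,5.155): [(16.7595, 9.5214) (19.2683, 0) (33, 0) (33, 18.632)]  |A|=216.6689
5. ⊥bis P0·P4 via (26.165,36.88): [(16.7595, 9.5214) (19.2683, 0) (33, 0) (33, 18.632)]  |A|=216.6689
6. ⊥bis P0·P5 via (22.69,30.97): [(16.7595, 9.5214) (19.2683, 0) (33, 0) (33, 18.632)]  |A|=216.6689
7. ⊥bis P0·P6 via (20.915,28.96): [(16.7595, 9.5214) (19.2683, 0) (33, 0) (33, 18.632)]  |A|=216.6689
8. ⊥bis P0·P7 via (18.035,26.295): [(16.7595, 9.5214) (19.2683, 0) (33, 0) (33, 18.632)]  |A|=216.6689
9. ⊥bis P0·P8 via (27.375,11.105): [(22.0181, 12.4713) (16.7595, 9.5214) (19.2683, 0) (33, 0) (33, 9.6703)]  |A|=167.4606
10. canonical 5-gon: [(22.0181, 12.4713) (16.7595, 9.5214) (19.2683, 0) (33, 0) (33, 9.6703)]
11. shoelace: 167.4606

Area of P0's cell: 167.4606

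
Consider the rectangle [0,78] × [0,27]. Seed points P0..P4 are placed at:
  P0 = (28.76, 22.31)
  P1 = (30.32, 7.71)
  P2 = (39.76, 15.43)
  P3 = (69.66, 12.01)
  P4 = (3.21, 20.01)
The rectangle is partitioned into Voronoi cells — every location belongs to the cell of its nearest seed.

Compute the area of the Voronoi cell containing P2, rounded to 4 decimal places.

Area of P2's cell: 473.8033

1. box [0,78]×[0,27]: [(0, 0) (78, 0) (78, 27) (0, 27)]
2. ⊥bis P2·P0 via (34.26,18.87): [(22.4577, 0) (78, 0) (78, 27) (39.3449, 27)]  |A|=1271.6647
3. ⊥bis P2·P1 via (35.04,11.57): [(32.0109, 15.274) (44.5019, 0) (78, 0) (78, 27) (39.3449, 27)]  |A|=1103.3127
4. ⊥bis P2·P3 via (54.71,13.72): [(32.0109, 15.274) (44.5019, 0) (53.1407, 0) (56.229, 27) (39.3449, 27)]  |A|=473.8033
5. ⊥bis P2·P4 via (21.485,17.72): [(32.0109, 15.274) (44.5019, 0) (53.1407, 0) (56.229, 27) (39.3449, 27)]  |A|=473.8033
6. canonical 5-gon: [(32.0109, 15.274) (44.5019, 0) (53.1407, 0) (56.229, 27) (39.3449, 27)]
7. shoelace: 473.8033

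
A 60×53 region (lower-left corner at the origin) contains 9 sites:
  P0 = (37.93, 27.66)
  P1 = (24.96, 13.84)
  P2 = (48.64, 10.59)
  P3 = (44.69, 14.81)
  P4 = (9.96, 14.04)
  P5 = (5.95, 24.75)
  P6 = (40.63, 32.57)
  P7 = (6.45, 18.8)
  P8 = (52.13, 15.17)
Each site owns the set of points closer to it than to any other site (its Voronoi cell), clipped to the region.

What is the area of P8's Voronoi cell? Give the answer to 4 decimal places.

Area of P8's cell: 223.4573

1. box [0,60]×[0,53]: [(0, 0) (60, 0) (60, 53) (0, 53)]
2. ⊥bis P8·P0 via (45.03,21.415): [(26.1938, 0) (60, 0) (60, 38.4345)]  |A|=649.6619
3. ⊥bis P8·P1 via (38.545,14.505): [(38.5665, 14.0665) (39.255, 0) (60, 0) (60, 38.4345)]  |A|=557.799
4. ⊥bis P8·P2 via (50.385,12.88): [(42.6842, 18.7481) (60, 5.5533) (60, 38.4345)]  |A|=284.6822
5. ⊥bis P8·P3 via (48.41,14.99): [(47.9391, 24.7224) (48.4404, 14.3618) (60, 5.5533) (60, 38.4345)]  |A|=255.9631
6. ⊥bis P8·P4 via (31.045,14.605): [(47.9391, 24.7224) (48.4404, 14.3618) (60, 5.5533) (60, 38.4345)]  |A|=255.9631
7. ⊥bis P8·P5 via (29.04,19.96): [(47.9391, 24.7224) (48.4404, 14.3618) (60, 5.5533) (60, 38.4345)]  |A|=255.9631
8. ⊥bis P8·P6 via (46.38,23.87): [(48.3132, 25.1477) (47.9391, 24.7224) (48.4404, 14.3618) (60, 5.5533) (60, 32.8717)]  |A|=223.4573
9. ⊥bis P8·P7 via (29.29,16.985): [(48.3132, 25.1477) (47.9391, 24.7224) (48.4404, 14.3618) (60, 5.5533) (60, 32.8717)]  |A|=223.4573
10. canonical 5-gon: [(48.3132, 25.1477) (47.9391, 24.7224) (48.4404, 14.3618) (60, 5.5533) (60, 32.8717)]
11. shoelace: 223.4573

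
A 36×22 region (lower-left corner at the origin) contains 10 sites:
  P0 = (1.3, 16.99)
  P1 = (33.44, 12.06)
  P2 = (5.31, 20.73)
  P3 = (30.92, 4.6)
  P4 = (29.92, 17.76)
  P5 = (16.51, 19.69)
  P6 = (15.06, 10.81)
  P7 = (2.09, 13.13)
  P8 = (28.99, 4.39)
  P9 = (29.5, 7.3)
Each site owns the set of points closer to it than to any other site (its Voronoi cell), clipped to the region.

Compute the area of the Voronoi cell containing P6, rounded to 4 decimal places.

Area of P6's cell: 206.8703

1. box [0,36]×[0,22]: [(0, 0) (36, 0) (36, 22) (0, 22)]
2. ⊥bis P6·P0 via (8.18,13.9): [(1.9371, 0) (36, 0) (36, 22) (11.8179, 22)]  |A|=640.6944
3. ⊥bis P6·P1 via (24.25,11.435): [(1.9371, 0) (25.0277, 0) (23.5315, 22) (11.8179, 22)]  |A|=382.8452
4. ⊥bis P6·P2 via (10.185,15.77): [(8.0991, 13.7198) (1.9371, 0) (25.0277, 0) (23.5315, 22) (16.5236, 22)]  |A|=363.3632
5. ⊥bis P6·P3 via (22.99,7.705): [(8.0991, 13.7198) (1.9371, 0) (19.9731, 0) (24.2797, 10.9987) (23.5315, 22) (16.5236, 22)]  |A|=335.5662
6. ⊥bis P6·P4 via (22.49,14.285): [(8.0991, 13.7198) (1.9371, 0) (19.9731, 0) (24.1645, 10.7047) (18.8817, 22) (16.5236, 22)]  |A|=308.5624
7. ⊥bis P6·P5 via (15.785,15.25): [(10.5291, 16.1082) (8.0991, 13.7198) (1.9371, 0) (19.9731, 0) (24.1645, 10.7047) (22.5558, 14.1444)]  |A|=257.9852
8. ⊥bis P6·P7 via (8.575,11.97): [(10.5291, 16.1082) (9.0563, 14.6606) (6.4339, 0) (19.9731, 0) (24.1645, 10.7047) (22.5558, 14.1444)]  |A|=221.3548
9. ⊥bis P6·P8 via (22.025,7.6): [(10.5291, 16.1082) (9.0563, 14.6606) (6.4339, 0) (18.5223, 0) (23.8076, 11.4678) (22.5558, 14.1444)]  |A|=209.5265
10. ⊥bis P6·P9 via (22.28,9.055): [(10.5291, 16.1082) (9.0563, 14.6606) (6.4339, 0) (18.5223, 0) (21.8162, 7.147) (23.1883, 12.7919) (22.5558, 14.1444)]  |A|=206.8703
11. canonical 7-gon: [(10.5291, 16.1082) (9.0563, 14.6606) (6.4339, 0) (18.5223, 0) (21.8162, 7.147) (23.1883, 12.7919) (22.5558, 14.1444)]
12. shoelace: 206.8703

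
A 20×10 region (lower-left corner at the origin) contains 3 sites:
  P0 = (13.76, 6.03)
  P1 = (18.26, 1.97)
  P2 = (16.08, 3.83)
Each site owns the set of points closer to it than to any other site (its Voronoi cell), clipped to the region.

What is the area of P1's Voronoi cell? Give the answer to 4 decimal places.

Area of P1's cell: 16.4881

1. box [0,20]×[0,10]: [(0, 0) (20, 0) (20, 10) (0, 10)]
2. ⊥bis P1·P0 via (16.01,4): [(12.4011, 0) (20, 0) (20, 8.4224)]  |A|=32.0005
3. ⊥bis P1·P2 via (17.17,2.9): [(14.6957, 0) (20, 0) (20, 6.2169)]  |A|=16.4881
4. canonical 3-gon: [(14.6957, 0) (20, 0) (20, 6.2169)]
5. shoelace: 16.4881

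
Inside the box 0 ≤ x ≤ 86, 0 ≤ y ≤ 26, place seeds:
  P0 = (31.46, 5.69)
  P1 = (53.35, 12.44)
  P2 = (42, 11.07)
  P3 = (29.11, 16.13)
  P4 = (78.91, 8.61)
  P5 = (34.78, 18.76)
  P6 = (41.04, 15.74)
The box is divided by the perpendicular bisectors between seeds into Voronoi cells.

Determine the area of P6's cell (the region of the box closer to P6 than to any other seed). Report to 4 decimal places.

Area of P6's cell: 121.1202

1. box [0,86]×[0,26]: [(0, 0) (86, 0) (86, 26) (0, 26)]
2. ⊥bis P6·P0 via (36.25,10.715): [(47.4907, 0) (86, 0) (86, 26) (20.2151, 26)]  |A|=1355.8247
3. ⊥bis P6·P1 via (47.195,14.09): [(44.2468, 3.0922) (50.3878, 26) (20.2151, 26)]  |A|=345.5945
4. ⊥bis P6·P2 via (41.52,13.405): [(34.8635, 12.0366) (47.3316, 14.5997) (50.3878, 26) (20.2151, 26)]  |A|=277.8096
5. ⊥bis P6·P3 via (35.075,15.935): [(34.9481, 12.054) (47.3316, 14.5997) (50.3878, 26) (35.404, 26)]  |A|=171.1793
6. ⊥bis P6·P4 via (59.975,12.175): [(34.9481, 12.054) (47.3316, 14.5997) (50.3878, 26) (35.404, 26)]  |A|=171.1793
7. ⊥bis P6·P5 via (37.91,17.25): [(35.4534, 12.1579) (47.3316, 14.5997) (50.3878, 26) (42.1312, 26)]  |A|=121.1202
8. canonical 4-gon: [(35.4534, 12.1579) (47.3316, 14.5997) (50.3878, 26) (42.1312, 26)]
9. shoelace: 121.1202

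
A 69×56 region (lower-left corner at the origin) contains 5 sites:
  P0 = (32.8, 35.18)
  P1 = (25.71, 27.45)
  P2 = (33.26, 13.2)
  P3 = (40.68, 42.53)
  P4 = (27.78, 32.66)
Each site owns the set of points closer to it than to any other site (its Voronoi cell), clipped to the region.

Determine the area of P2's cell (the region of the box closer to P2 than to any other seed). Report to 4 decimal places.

1. box [0,69]×[0,56]: [(0, 0) (69, 0) (69, 56) (0, 56)]
2. ⊥bis P2·P0 via (33.03,24.19): [(0, 23.4987) (0, 0) (69, 0) (69, 24.9428)]  |A|=1671.2327
3. ⊥bis P2·P1 via (29.485,20.325): [(36.9341, 24.2717) (0, 4.7031) (0, 0) (69, 0) (69, 24.9428)]  |A|=1324.1333
4. ⊥bis P2·P3 via (36.97,27.865): [(50.0857, 24.5469) (36.9341, 24.2717) (0, 4.7031) (0, 0) (69, 0) (69, 19.7619)]  |A|=1275.1373
5. ⊥bis P2·P4 via (30.52,22.93): [(50.0857, 24.5469) (36.9341, 24.2717) (0, 4.7031) (0, 0) (69, 0) (69, 19.7619)]  |A|=1275.1373
6. canonical 6-gon: [(50.0857, 24.5469) (36.9341, 24.2717) (0, 4.7031) (0, 0) (69, 0) (69, 19.7619)]
7. shoelace: 1275.1373

Area of P2's cell: 1275.1373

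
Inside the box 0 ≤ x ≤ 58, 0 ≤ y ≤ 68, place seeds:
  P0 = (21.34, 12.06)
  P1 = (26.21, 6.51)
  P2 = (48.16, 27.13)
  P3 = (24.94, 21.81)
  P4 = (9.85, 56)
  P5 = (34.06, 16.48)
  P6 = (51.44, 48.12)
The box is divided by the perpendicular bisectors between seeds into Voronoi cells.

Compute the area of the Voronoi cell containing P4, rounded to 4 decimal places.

Area of P4's cell: 938.1984

1. box [0,58]×[0,68]: [(0, 0) (58, 0) (58, 68) (0, 68)]
2. ⊥bis P4·P0 via (15.595,34.03): [(0, 29.952) (58, 45.1186) (58, 68) (0, 68)]  |A|=1766.9519
3. ⊥bis P4·P1 via (18.03,31.255): [(0, 29.952) (58, 45.1186) (58, 68) (0, 68)]  |A|=1766.9519
4. ⊥bis P4·P2 via (29.005,41.565): [(0, 29.952) (25.2242, 36.548) (48.9261, 68) (0, 68)]  |A|=1249.2783
5. ⊥bis P4·P3 via (17.395,38.905): [(0, 31.2276) (31.7874, 45.2572) (48.9261, 68) (0, 68)]  |A|=1140.8084
6. ⊥bis P4·P5 via (21.955,36.24): [(0, 31.2276) (31.7874, 45.2572) (48.9261, 68) (0, 68)]  |A|=1140.8084
7. ⊥bis P4·P6 via (30.645,52.06): [(0, 31.2276) (29.1342, 44.0862) (33.6651, 68) (0, 68)]  |A|=938.1984
8. canonical 4-gon: [(0, 31.2276) (29.1342, 44.0862) (33.6651, 68) (0, 68)]
9. shoelace: 938.1984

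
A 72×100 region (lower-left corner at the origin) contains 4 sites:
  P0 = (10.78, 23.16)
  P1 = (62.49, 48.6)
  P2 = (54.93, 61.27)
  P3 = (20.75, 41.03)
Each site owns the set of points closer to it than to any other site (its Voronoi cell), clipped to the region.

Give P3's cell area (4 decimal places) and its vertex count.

1. box [0,72]×[0,100]: [(0, 0) (72, 0) (72, 100) (0, 100)]
2. ⊥bis P3·P0 via (15.765,32.095): [(0, 40.8906) (72, 0.7205) (72, 100) (0, 100)]  |A|=5702.0023
3. ⊥bis P3·P1 via (41.62,44.815): [(0, 40.8906) (47.0972, 14.6142) (31.6116, 100) (0, 100)]  |A|=2741.537
4. ⊥bis P3·P2 via (37.84,51.15): [(0, 40.8906) (47.0972, 14.6142) (41.6327, 44.7452) (8.913, 100) (0, 100)]  |A|=2114.4344
5. canonical 5-gon: [(0, 40.8906) (47.0972, 14.6142) (41.6327, 44.7452) (8.913, 100) (0, 100)]
6. shoelace: 2114.4344

Area of P3's cell: 2114.4344 (5 vertices)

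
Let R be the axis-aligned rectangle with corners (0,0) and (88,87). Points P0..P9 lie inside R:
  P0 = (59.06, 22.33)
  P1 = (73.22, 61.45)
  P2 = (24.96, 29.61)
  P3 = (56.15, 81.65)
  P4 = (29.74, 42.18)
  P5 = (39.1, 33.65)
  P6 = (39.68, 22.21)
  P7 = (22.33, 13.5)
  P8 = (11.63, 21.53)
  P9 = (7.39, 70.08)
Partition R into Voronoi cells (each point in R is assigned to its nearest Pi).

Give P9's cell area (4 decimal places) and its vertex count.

Area of P9's cell: 1032.9194 (5 vertices)

1. box [0,88]×[0,87]: [(0, 0) (88, 0) (88, 87) (0, 87)]
2. ⊥bis P9·P0 via (33.225,46.205): [(0, 10.2524) (70.925, 87) (0, 87)]  |A|=2721.6628
3. ⊥bis P9·P1 via (40.305,65.765): [(0, 10.2524) (38.4873, 51.8993) (43.0888, 87) (0, 87)]  |A|=2233.1267
4. ⊥bis P9·P2 via (16.175,49.845): [(0, 42.8226) (39.5482, 59.9925) (43.0888, 87) (0, 87)]  |A|=1455.4297
5. ⊥bis P9·P3 via (31.77,75.865): [(0, 42.8226) (35.911, 58.4134) (29.1278, 87) (0, 87)]  |A|=1209.5601
6. ⊥bis P9·P4 via (18.565,56.13): [(0, 42.8226) (4.2641, 44.6739) (33.5957, 68.1707) (29.1278, 87) (0, 87)]  |A|=1039.2592
7. ⊥bis P9·P5 via (23.245,51.865): [(0, 42.8226) (4.2641, 44.6739) (33.5957, 68.1707) (29.1278, 87) (0, 87)]  |A|=1039.2592
8. ⊥bis P9·P6 via (23.535,46.145): [(0, 42.8226) (4.2641, 44.6739) (33.5957, 68.1707) (29.1278, 87) (0, 87)]  |A|=1039.2592
9. ⊥bis P9·P7 via (14.86,41.79): [(0, 42.8226) (4.2641, 44.6739) (33.5957, 68.1707) (29.1278, 87) (0, 87)]  |A|=1039.2592
10. ⊥bis P9·P8 via (9.51,45.805): [(0, 44.9745) (5.207, 45.4292) (33.5957, 68.1707) (29.1278, 87) (0, 87)]  |A|=1032.9194
11. canonical 5-gon: [(0, 44.9745) (5.207, 45.4292) (33.5957, 68.1707) (29.1278, 87) (0, 87)]
12. shoelace: 1032.9194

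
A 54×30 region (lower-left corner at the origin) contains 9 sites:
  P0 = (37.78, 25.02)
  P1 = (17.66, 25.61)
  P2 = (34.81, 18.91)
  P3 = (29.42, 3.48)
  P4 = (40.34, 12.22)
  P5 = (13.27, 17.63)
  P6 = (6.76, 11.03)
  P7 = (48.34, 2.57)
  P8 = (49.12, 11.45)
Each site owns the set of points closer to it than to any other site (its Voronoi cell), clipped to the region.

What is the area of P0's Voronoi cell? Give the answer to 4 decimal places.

Area of P0's cell: 196.2649

1. box [0,54]×[0,30]: [(0, 0) (54, 0) (54, 30) (0, 30)]
2. ⊥bis P0·P1 via (27.72,25.315): [(26.9777, 0) (54, 0) (54, 30) (27.8574, 30)]  |A|=797.4743
3. ⊥bis P0·P2 via (36.295,21.965): [(27.7437, 26.1217) (54, 13.3588) (54, 30) (27.8574, 30)]  |A|=269.1628
4. ⊥bis P0·P3 via (33.6,14.25): [(27.7437, 26.1217) (54, 13.3588) (54, 30) (27.8574, 30)]  |A|=269.1628
5. ⊥bis P0·P4 via (39.06,18.62): [(27.7437, 26.1217) (41.9765, 19.2033) (54, 21.608) (54, 30) (27.8574, 30)]  |A|=219.5706
6. ⊥bis P0·P5 via (25.525,21.325): [(27.7437, 26.1217) (41.9765, 19.2033) (54, 21.608) (54, 30) (27.8574, 30)]  |A|=219.5706
7. ⊥bis P0·P6 via (22.27,18.025): [(27.7437, 26.1217) (41.9765, 19.2033) (54, 21.608) (54, 30) (27.8574, 30)]  |A|=219.5706
8. ⊥bis P0·P7 via (43.06,13.795): [(27.7437, 26.1217) (41.9765, 19.2033) (54, 21.608) (54, 30) (27.8574, 30)]  |A|=219.5706
9. ⊥bis P0·P8 via (43.45,18.235): [(27.7437, 26.1217) (41.9765, 19.2033) (45.4369, 19.8954) (54, 27.0513) (54, 30) (27.8574, 30)]  |A|=196.2649
10. canonical 6-gon: [(27.7437, 26.1217) (41.9765, 19.2033) (45.4369, 19.8954) (54, 27.0513) (54, 30) (27.8574, 30)]
11. shoelace: 196.2649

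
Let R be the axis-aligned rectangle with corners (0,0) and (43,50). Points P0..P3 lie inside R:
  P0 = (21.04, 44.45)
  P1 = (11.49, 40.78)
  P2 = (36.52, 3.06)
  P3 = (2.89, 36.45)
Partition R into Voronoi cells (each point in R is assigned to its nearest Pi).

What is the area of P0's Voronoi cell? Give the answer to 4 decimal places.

1. box [0,43]×[0,50]: [(0, 0) (43, 0) (43, 50) (0, 50)]
2. ⊥bis P0·P1 via (16.265,42.615): [(32.6417, 0) (43, 0) (43, 50) (13.427, 50)]  |A|=998.2838
3. ⊥bis P0·P2 via (28.78,23.755): [(24.1747, 22.0326) (43, 29.0733) (43, 50) (13.427, 50)]  |A|=610.5158
4. ⊥bis P0·P3 via (11.965,40.45): [(24.1747, 22.0326) (43, 29.0733) (43, 50) (13.427, 50)]  |A|=610.5158
5. canonical 4-gon: [(24.1747, 22.0326) (43, 29.0733) (43, 50) (13.427, 50)]
6. shoelace: 610.5158

Area of P0's cell: 610.5158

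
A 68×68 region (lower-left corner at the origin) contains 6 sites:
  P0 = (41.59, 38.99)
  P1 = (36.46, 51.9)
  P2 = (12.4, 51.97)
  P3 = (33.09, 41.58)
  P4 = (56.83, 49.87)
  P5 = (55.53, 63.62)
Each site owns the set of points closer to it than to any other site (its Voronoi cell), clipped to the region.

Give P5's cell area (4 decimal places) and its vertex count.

Area of P5's cell: 277.0509 (4 vertices)

1. box [0,68]×[0,68]: [(0, 0) (68, 0) (68, 68) (0, 68)]
2. ⊥bis P5·P0 via (48.56,51.305): [(68, 40.3024) (68, 68) (19.0623, 68)]  |A|=677.7279
3. ⊥bis P5·P1 via (45.995,57.76): [(50.7099, 50.0882) (68, 40.3024) (68, 68) (39.7017, 68)]  |A|=492.8833
4. ⊥bis P5·P2 via (33.965,57.795): [(50.7099, 50.0882) (68, 40.3024) (68, 68) (39.7017, 68)]  |A|=492.8833
5. ⊥bis P5·P3 via (44.31,52.6): [(50.7099, 50.0882) (68, 40.3024) (68, 68) (39.7017, 68)]  |A|=492.8833
6. ⊥bis P5·P4 via (56.18,56.745): [(47.1438, 55.8907) (68, 57.8625) (68, 68) (39.7017, 68)]  |A|=277.0509
7. canonical 4-gon: [(47.1438, 55.8907) (68, 57.8625) (68, 68) (39.7017, 68)]
8. shoelace: 277.0509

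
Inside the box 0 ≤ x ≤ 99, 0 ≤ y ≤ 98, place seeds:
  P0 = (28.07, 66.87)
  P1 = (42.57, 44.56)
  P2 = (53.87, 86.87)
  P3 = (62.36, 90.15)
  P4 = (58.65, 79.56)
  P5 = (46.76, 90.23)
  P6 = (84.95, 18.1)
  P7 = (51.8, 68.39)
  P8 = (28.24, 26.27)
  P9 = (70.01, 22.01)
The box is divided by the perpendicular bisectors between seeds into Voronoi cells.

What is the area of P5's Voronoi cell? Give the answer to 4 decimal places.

Area of P5's cell: 491.3155

1. box [0,99]×[0,98]: [(0, 0) (99, 0) (99, 98) (0, 98)]
2. ⊥bis P5·P0 via (37.415,78.55): [(99, 29.2767) (99, 98) (13.1051, 98)]  |A|=2951.4893
3. ⊥bis P5·P1 via (44.665,67.395): [(52.224, 66.7015) (99, 62.41) (99, 98) (13.1051, 98)]  |A|=2176.5684
4. ⊥bis P5·P2 via (50.315,88.55): [(43.3465, 73.8043) (54.7808, 98) (13.1051, 98)]  |A|=504.1876
5. ⊥bis P5·P3 via (54.56,90.19): [(43.3465, 73.8043) (54.5981, 97.6133) (54.6001, 98) (13.1051, 98)]  |A|=504.1526
6. ⊥bis P5·P4 via (52.705,84.895): [(43.0006, 74.081) (44.0077, 75.2032) (54.5981, 97.6133) (54.6001, 98) (13.1051, 98)]  |A|=503.8192
7. ⊥bis P5·P6 via (65.855,54.165): [(43.0006, 74.081) (44.0077, 75.2032) (54.5981, 97.6133) (54.6001, 98) (13.1051, 98)]  |A|=503.8192
8. ⊥bis P5·P7 via (49.28,79.31): [(39.3339, 77.0147) (45.5406, 78.4471) (54.5981, 97.6133) (54.6001, 98) (13.1051, 98)]  |A|=491.3155
9. ⊥bis P5·P8 via (37.5,58.25): [(39.3339, 77.0147) (45.5406, 78.4471) (54.5981, 97.6133) (54.6001, 98) (13.1051, 98)]  |A|=491.3155
10. ⊥bis P5·P9 via (58.385,56.12): [(39.3339, 77.0147) (45.5406, 78.4471) (54.5981, 97.6133) (54.6001, 98) (13.1051, 98)]  |A|=491.3155
11. canonical 5-gon: [(39.3339, 77.0147) (45.5406, 78.4471) (54.5981, 97.6133) (54.6001, 98) (13.1051, 98)]
12. shoelace: 491.3155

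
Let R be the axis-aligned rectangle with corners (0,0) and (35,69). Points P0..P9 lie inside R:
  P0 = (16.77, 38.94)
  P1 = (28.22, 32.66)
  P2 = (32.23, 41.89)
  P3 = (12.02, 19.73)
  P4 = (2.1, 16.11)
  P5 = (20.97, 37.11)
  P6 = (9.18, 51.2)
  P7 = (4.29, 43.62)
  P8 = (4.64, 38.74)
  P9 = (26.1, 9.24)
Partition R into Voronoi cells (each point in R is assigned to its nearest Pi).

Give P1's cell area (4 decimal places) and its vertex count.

Area of P1's cell: 203.9198 (5 vertices)

1. box [0,35]×[0,69]: [(0, 0) (35, 0) (35, 69) (0, 69)]
2. ⊥bis P1·P0 via (22.495,35.8): [(2.8597, 0) (35, 0) (35, 58.5997)]  |A|=941.7058
3. ⊥bis P1·P2 via (30.225,37.275): [(24.6358, 39.7032) (2.8597, 0) (35, 0) (35, 35.2005)]  |A|=820.4488
4. ⊥bis P1·P3 via (20.12,26.195): [(24.6358, 39.7032) (18.4053, 28.3434) (35, 7.5518) (35, 35.2005)]  |A|=302.306
5. ⊥bis P1·P4 via (15.16,24.385): [(24.6358, 39.7032) (18.4053, 28.3434) (35, 7.5518) (35, 35.2005)]  |A|=302.306
6. ⊥bis P1·P5 via (24.595,34.885): [(26.9384, 38.7029) (19.6345, 26.8033) (35, 7.5518) (35, 35.2005)]  |A|=273.1731
7. ⊥bis P1·P6 via (18.7,41.93): [(26.9384, 38.7029) (19.6345, 26.8033) (35, 7.5518) (35, 35.2005)]  |A|=273.1731
8. ⊥bis P1·P7 via (16.255,38.14): [(26.9384, 38.7029) (19.6345, 26.8033) (35, 7.5518) (35, 35.2005)]  |A|=273.1731
9. ⊥bis P1·P8 via (16.43,35.7): [(26.9384, 38.7029) (19.6345, 26.8033) (35, 7.5518) (35, 35.2005)]  |A|=273.1731
10. ⊥bis P1·P9 via (27.16,20.95): [(26.9384, 38.7029) (19.6345, 26.8033) (24.0841, 21.2284) (35, 20.2403) (35, 35.2005)]  |A|=203.9198
11. canonical 5-gon: [(26.9384, 38.7029) (19.6345, 26.8033) (24.0841, 21.2284) (35, 20.2403) (35, 35.2005)]
12. shoelace: 203.9198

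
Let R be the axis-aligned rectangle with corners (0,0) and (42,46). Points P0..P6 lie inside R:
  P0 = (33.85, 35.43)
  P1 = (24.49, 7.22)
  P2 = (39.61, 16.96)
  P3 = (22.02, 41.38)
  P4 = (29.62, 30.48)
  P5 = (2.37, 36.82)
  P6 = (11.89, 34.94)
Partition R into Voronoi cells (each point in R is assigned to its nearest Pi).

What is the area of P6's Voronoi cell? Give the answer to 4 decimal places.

1. box [0,42]×[0,46]: [(0, 0) (42, 0) (42, 46) (0, 46)]
2. ⊥bis P6·P0 via (22.87,35.185): [(0, 0) (23.6551, 0) (22.6287, 46) (0, 46)]  |A|=1064.5268
3. ⊥bis P6·P1 via (18.19,21.08): [(0, 12.8118) (23.1346, 23.3275) (22.6287, 46) (0, 46)]  |A|=640.4213
4. ⊥bis P6·P2 via (25.75,25.95): [(0, 12.8118) (23.1346, 23.3275) (22.6287, 46) (0, 46)]  |A|=640.4213
5. ⊥bis P6·P3 via (16.955,38.16): [(0, 12.8118) (23.1346, 23.3275) (23.0164, 28.6256) (11.9708, 46) (0, 46)]  |A|=547.8344
6. ⊥bis P6·P4 via (20.755,32.71): [(0, 12.8118) (17.7829, 20.895) (20.66, 32.3322) (11.9708, 46) (0, 46)]  |A|=514.7066
7. ⊥bis P6·P5 via (7.13,35.88): [(2.8284, 14.0975) (17.7829, 20.895) (20.66, 32.3322) (11.9708, 46) (9.1285, 46)]  |A|=322.1608
8. canonical 5-gon: [(2.8284, 14.0975) (17.7829, 20.895) (20.66, 32.3322) (11.9708, 46) (9.1285, 46)]
9. shoelace: 322.1608

Area of P6's cell: 322.1608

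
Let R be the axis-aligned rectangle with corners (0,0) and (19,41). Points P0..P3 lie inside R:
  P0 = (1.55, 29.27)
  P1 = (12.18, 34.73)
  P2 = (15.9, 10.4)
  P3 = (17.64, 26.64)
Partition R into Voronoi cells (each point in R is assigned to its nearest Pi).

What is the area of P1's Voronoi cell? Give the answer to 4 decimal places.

Area of P1's cell: 153.4953

1. box [0,19]×[0,41]: [(0, 0) (19, 0) (19, 41) (0, 41)]
2. ⊥bis P1·P0 via (6.865,32): [(19, 8.3745) (19, 41) (2.2422, 41)]  |A|=273.365
3. ⊥bis P1·P2 via (14.04,22.565): [(11.8808, 22.2349) (19, 23.3234) (19, 41) (2.2422, 41)]  |A|=220.1529
4. ⊥bis P1·P3 via (14.91,30.685): [(9.4375, 26.9916) (19, 33.4454) (19, 41) (2.2422, 41)]  |A|=153.4953
5. canonical 4-gon: [(9.4375, 26.9916) (19, 33.4454) (19, 41) (2.2422, 41)]
6. shoelace: 153.4953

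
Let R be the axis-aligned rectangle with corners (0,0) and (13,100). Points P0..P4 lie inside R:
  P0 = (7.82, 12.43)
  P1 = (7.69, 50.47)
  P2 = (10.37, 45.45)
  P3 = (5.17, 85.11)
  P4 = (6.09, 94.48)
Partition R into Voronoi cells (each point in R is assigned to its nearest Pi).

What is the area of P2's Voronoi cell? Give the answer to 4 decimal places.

1. box [0,13]×[0,100]: [(0, 0) (13, 0) (13, 100) (0, 100)]
2. ⊥bis P2·P0 via (9.095,28.94): [(0, 29.6424) (13, 28.6384) (13, 100) (0, 100)]  |A|=921.1748
3. ⊥bis P2·P1 via (9.03,47.96): [(0, 43.1392) (0, 29.6424) (13, 28.6384) (13, 50.0794)]  |A|=227.096
4. ⊥bis P2·P3 via (7.77,65.28): [(0, 43.1392) (0, 29.6424) (13, 28.6384) (13, 50.0794)]  |A|=227.096
5. ⊥bis P2·P4 via (8.23,69.965): [(0, 43.1392) (0, 29.6424) (13, 28.6384) (13, 50.0794)]  |A|=227.096
6. canonical 4-gon: [(0, 43.1392) (0, 29.6424) (13, 28.6384) (13, 50.0794)]
7. shoelace: 227.096

Area of P2's cell: 227.0960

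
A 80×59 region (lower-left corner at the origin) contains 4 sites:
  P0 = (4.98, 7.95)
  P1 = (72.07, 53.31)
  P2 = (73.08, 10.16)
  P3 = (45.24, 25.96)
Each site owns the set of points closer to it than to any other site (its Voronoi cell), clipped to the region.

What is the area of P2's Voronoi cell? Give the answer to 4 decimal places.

1. box [0,80]×[0,59]: [(0, 0) (80, 0) (80, 59) (0, 59)]
2. ⊥bis P2·P0 via (39.03,9.055): [(39.3239, 0) (80, 0) (80, 59) (37.4092, 59)]  |A|=2456.3757
3. ⊥bis P2·P1 via (72.575,31.735): [(38.32, 30.9332) (39.3239, 0) (80, 0) (80, 31.9088)]  |A|=1294.101
4. ⊥bis P2·P3 via (59.16,18.06): [(66.8448, 31.6009) (48.9104, 0) (80, 0) (80, 31.9088)]  |A|=701.1115
5. canonical 4-gon: [(66.8448, 31.6009) (48.9104, 0) (80, 0) (80, 31.9088)]
6. shoelace: 701.1115

Area of P2's cell: 701.1115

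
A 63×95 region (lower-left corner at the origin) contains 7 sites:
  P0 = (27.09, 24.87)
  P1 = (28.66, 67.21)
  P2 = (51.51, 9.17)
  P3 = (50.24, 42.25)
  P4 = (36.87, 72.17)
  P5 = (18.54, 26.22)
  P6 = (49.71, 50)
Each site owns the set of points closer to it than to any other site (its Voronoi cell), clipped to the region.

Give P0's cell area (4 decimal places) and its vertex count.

1. box [0,63]×[0,95]: [(0, 0) (63, 0) (63, 95) (0, 95)]
2. ⊥bis P0·P1 via (27.875,46.04): [(0, 47.0736) (0, 0) (63, 0) (63, 44.7375)]  |A|=2892.0517
3. ⊥bis P0·P2 via (39.3,17.02): [(57.257, 44.9505) (0, 47.0736) (0, 0) (28.3576, 0)]  |A|=1984.9897
4. ⊥bis P0·P3 via (38.665,33.56): [(44.7354, 25.4743) (29.3362, 45.9858) (0, 47.0736) (0, 0) (28.3576, 0)]  |A|=1706.6131
5. ⊥bis P0·P4 via (31.98,48.52): [(44.7354, 25.4743) (29.3362, 45.9858) (0, 47.0736) (0, 0) (28.3576, 0)]  |A|=1706.6131
6. ⊥bis P0·P5 via (22.815,25.545): [(44.7354, 25.4743) (29.3362, 45.9858) (26.0617, 46.1072) (18.7816, 0) (28.3576, 0)]  |A|=660.2211
7. ⊥bis P0·P6 via (38.4,37.435): [(44.7354, 25.4743) (30.2447, 44.7757) (28.8816, 46.0027) (26.0617, 46.1072) (18.7816, 0) (28.3576, 0)]  |A|=659.9536
8. canonical 6-gon: [(44.7354, 25.4743) (30.2447, 44.7757) (28.8816, 46.0027) (26.0617, 46.1072) (18.7816, 0) (28.3576, 0)]
9. shoelace: 659.9536

Area of P0's cell: 659.9536 (6 vertices)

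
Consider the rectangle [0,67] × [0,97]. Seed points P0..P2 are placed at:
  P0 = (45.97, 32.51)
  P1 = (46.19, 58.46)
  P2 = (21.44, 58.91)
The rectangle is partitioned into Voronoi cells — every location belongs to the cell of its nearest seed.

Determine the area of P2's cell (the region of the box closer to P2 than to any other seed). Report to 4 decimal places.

Area of P2's cell: 2273.9584

1. box [0,67]×[0,97]: [(0, 0) (67, 0) (67, 97) (0, 97)]
2. ⊥bis P2·P0 via (33.705,45.71): [(0, 14.3924) (67, 76.6466) (67, 97) (0, 97)]  |A|=3449.1921
3. ⊥bis P2·P1 via (33.815,58.685): [(0, 14.3924) (33.5769, 45.591) (34.5116, 97) (0, 97)]  |A|=2273.9584
4. canonical 4-gon: [(0, 14.3924) (33.5769, 45.591) (34.5116, 97) (0, 97)]
5. shoelace: 2273.9584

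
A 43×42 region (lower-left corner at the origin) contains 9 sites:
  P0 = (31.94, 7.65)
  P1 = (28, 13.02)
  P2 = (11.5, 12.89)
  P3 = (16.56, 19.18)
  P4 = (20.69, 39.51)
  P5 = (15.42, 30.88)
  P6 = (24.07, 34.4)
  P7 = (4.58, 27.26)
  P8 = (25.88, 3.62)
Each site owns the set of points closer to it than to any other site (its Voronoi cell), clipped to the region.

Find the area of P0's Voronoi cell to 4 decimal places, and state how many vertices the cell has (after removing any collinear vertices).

Area of P0's cell: 200.3723 (4 vertices)

1. box [0,43]×[0,42]: [(0, 0) (43, 0) (43, 42) (0, 42)]
2. ⊥bis P0·P1 via (29.97,10.335): [(15.884, 0) (43, 0) (43, 19.8952)]  |A|=269.7392
3. ⊥bis P0·P2 via (21.72,10.27): [(19.8293, 2.8947) (19.0872, 0) (43, 0) (43, 19.8952)]  |A|=265.1031
4. ⊥bis P0·P3 via (24.25,13.415): [(19.8293, 2.8947) (19.0872, 0) (43, 0) (43, 19.8952)]  |A|=265.1031
5. ⊥bis P0·P4 via (26.315,23.58): [(19.8293, 2.8947) (19.0872, 0) (43, 0) (43, 19.8952)]  |A|=265.1031
6. ⊥bis P0·P5 via (23.68,19.265): [(19.8293, 2.8947) (19.0872, 0) (43, 0) (43, 19.8952)]  |A|=265.1031
7. ⊥bis P0·P6 via (28.005,21.025): [(19.8293, 2.8947) (19.0872, 0) (43, 0) (43, 19.8952)]  |A|=265.1031
8. ⊥bis P0·P7 via (18.26,17.455): [(19.8293, 2.8947) (19.0872, 0) (43, 0) (43, 19.8952)]  |A|=265.1031
9. ⊥bis P0·P8 via (28.91,5.635): [(27.157, 8.2711) (32.6574, 0) (43, 0) (43, 19.8952)]  |A|=200.3723
10. canonical 4-gon: [(27.157, 8.2711) (32.6574, 0) (43, 0) (43, 19.8952)]
11. shoelace: 200.3723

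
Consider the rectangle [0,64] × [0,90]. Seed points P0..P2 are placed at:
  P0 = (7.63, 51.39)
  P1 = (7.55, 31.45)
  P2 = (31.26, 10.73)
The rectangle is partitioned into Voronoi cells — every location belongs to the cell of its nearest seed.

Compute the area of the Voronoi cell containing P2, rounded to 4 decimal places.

1. box [0,64]×[0,90]: [(0, 0) (64, 0) (64, 90) (0, 90)]
2. ⊥bis P2·P0 via (19.445,31.06): [(0, 19.7593) (0, 0) (64, 0) (64, 56.9536)]  |A|=2454.8144
3. ⊥bis P2·P1 via (19.405,21.09): [(37.0679, 41.3017) (0.9746, 0) (64, 0) (64, 56.9536)]  |A|=2068.4698
4. canonical 4-gon: [(37.0679, 41.3017) (0.9746, 0) (64, 0) (64, 56.9536)]
5. shoelace: 2068.4698

Area of P2's cell: 2068.4698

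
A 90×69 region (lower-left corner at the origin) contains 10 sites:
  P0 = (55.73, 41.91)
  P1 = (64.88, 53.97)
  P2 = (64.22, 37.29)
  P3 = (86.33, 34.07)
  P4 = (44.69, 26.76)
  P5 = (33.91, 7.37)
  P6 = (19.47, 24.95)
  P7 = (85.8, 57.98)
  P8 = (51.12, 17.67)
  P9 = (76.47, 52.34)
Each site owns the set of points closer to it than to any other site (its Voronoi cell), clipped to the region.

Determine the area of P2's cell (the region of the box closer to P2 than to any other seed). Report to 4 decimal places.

Area of P2's cell: 365.7166

1. box [0,90]×[0,69]: [(0, 0) (90, 0) (90, 69) (0, 69)]
2. ⊥bis P2·P0 via (59.975,39.6): [(38.4259, 0) (90, 0) (90, 69) (75.9736, 69)]  |A|=2263.2183
3. ⊥bis P2·P1 via (64.55,45.63): [(63.2836, 45.6801) (38.4259, 0) (90, 0) (90, 44.623)]  |A|=1774.0382
4. ⊥bis P2·P3 via (75.275,35.68): [(76.6543, 45.1511) (63.2836, 45.6801) (38.4259, 0) (70.0787, 0)]  |A|=1026.5429
5. ⊥bis P2·P4 via (54.455,32.025): [(70.4282, 2.3995) (76.6543, 45.1511) (63.2836, 45.6801) (55.1507, 30.7346)]  |A|=516.8435
6. ⊥bis P2·P5 via (49.065,22.33): [(70.4282, 2.3995) (76.6543, 45.1511) (63.2836, 45.6801) (55.1507, 30.7346)]  |A|=516.8435
7. ⊥bis P2·P6 via (41.845,31.12): [(70.4282, 2.3995) (76.6543, 45.1511) (63.2836, 45.6801) (55.1507, 30.7346)]  |A|=516.8435
8. ⊥bis P2·P7 via (75.01,47.635): [(70.4282, 2.3995) (76.6543, 45.1511) (63.2836, 45.6801) (55.1507, 30.7346)]  |A|=516.8435
9. ⊥bis P2·P8 via (57.67,27.48): [(56.4755, 28.2775) (72.6264, 17.4938) (76.6543, 45.1511) (63.2836, 45.6801) (55.1507, 30.7346)]  |A|=383.0976
10. ⊥bis P2·P9 via (70.345,44.815): [(56.4755, 28.2775) (72.6264, 17.4938) (75.9419, 40.2594) (69.5887, 45.4306) (63.2836, 45.6801) (55.1507, 30.7346)]  |A|=365.7166
11. canonical 6-gon: [(56.4755, 28.2775) (72.6264, 17.4938) (75.9419, 40.2594) (69.5887, 45.4306) (63.2836, 45.6801) (55.1507, 30.7346)]
12. shoelace: 365.7166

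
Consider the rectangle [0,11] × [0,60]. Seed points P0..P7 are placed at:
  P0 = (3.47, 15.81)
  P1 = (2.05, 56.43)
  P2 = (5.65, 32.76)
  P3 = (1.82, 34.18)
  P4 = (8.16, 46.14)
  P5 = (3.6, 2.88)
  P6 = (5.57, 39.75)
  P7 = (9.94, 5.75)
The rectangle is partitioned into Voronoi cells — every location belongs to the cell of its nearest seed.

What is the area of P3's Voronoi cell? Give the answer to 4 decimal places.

Area of P3's cell: 37.8912

1. box [0,11]×[0,60]: [(0, 0) (11, 0) (11, 60) (0, 60)]
2. ⊥bis P3·P0 via (2.645,24.995): [(0, 24.7574) (11, 25.7454) (11, 60) (0, 60)]  |A|=382.2342
3. ⊥bis P3·P1 via (1.935,45.305): [(0, 45.325) (0, 24.7574) (11, 25.7454) (11, 45.2113)]  |A|=220.1838
4. ⊥bis P3·P2 via (3.735,33.47): [(8.0993, 45.2413) (0, 45.325) (0, 24.7574) (0.5221, 24.8043)]  |A|=88.4491
5. ⊥bis P3·P4 via (4.99,40.16): [(6.0141, 39.6171) (0, 42.8052) (0, 24.7574) (0.5221, 24.8043)]  |A|=58.0089
6. ⊥bis P3·P5 via (2.71,18.53): [(6.0141, 39.6171) (0, 42.8052) (0, 24.7574) (0.5221, 24.8043)]  |A|=58.0089
7. ⊥bis P3·P6 via (3.695,36.965): [(4.764, 36.2453) (0, 39.4527) (0, 24.7574) (0.5221, 24.8043)]  |A|=37.8912
8. ⊥bis P3·P7 via (5.88,19.965): [(4.764, 36.2453) (0, 39.4527) (0, 24.7574) (0.5221, 24.8043)]  |A|=37.8912
9. canonical 4-gon: [(4.764, 36.2453) (0, 39.4527) (0, 24.7574) (0.5221, 24.8043)]
10. shoelace: 37.8912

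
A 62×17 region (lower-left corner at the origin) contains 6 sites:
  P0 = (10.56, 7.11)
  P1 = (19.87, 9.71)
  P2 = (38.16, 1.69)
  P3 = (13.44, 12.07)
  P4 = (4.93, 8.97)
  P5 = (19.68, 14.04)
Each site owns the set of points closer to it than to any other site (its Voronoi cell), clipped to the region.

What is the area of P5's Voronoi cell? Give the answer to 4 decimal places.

Area of P5's cell: 85.1070

1. box [0,62]×[0,17]: [(0, 0) (62, 0) (62, 17) (0, 17)]
2. ⊥bis P5·P0 via (15.12,10.575): [(23.1556, 0) (62, 0) (62, 17) (10.2378, 17)]  |A|=770.1556
3. ⊥bis P5·P1 via (19.775,11.875): [(14.3142, 11.6354) (62, 13.7278) (62, 17) (10.2378, 17)]  |A|=216.86
4. ⊥bis P5·P2 via (28.92,7.865): [(14.3142, 11.6354) (31.9571, 12.4095) (35.0248, 17) (10.2378, 17)]  |A|=105.7931
5. ⊥bis P5·P3 via (16.56,13.055): [(16.9714, 11.752) (31.9571, 12.4095) (35.0248, 17) (15.3145, 17)]  |A|=85.107
6. ⊥bis P5·P4 via (12.305,11.505): [(16.9714, 11.752) (31.9571, 12.4095) (35.0248, 17) (15.3145, 17)]  |A|=85.107
7. canonical 4-gon: [(16.9714, 11.752) (31.9571, 12.4095) (35.0248, 17) (15.3145, 17)]
8. shoelace: 85.107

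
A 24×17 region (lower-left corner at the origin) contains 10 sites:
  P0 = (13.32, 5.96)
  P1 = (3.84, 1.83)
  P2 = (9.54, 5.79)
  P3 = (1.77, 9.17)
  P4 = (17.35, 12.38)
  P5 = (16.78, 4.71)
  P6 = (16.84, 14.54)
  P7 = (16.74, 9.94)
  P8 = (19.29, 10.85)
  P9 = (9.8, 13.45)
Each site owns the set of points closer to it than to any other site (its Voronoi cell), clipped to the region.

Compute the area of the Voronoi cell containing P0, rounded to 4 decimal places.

Area of P0's cell: 28.9359

1. box [0,24]×[0,17]: [(0, 0) (24, 0) (24, 17) (0, 17)]
2. ⊥bis P0·P1 via (8.58,3.895): [(10.2769, 0) (24, 0) (24, 17) (2.8708, 17)]  |A|=296.2452
3. ⊥bis P0·P2 via (11.43,5.875): [(11.6942, 0) (24, 0) (24, 17) (10.9297, 17)]  |A|=215.6969
4. ⊥bis P0·P3 via (7.545,7.565): [(11.6942, 0) (24, 0) (24, 17) (10.9297, 17)]  |A|=215.6969
5. ⊥bis P0·P4 via (15.335,9.17): [(11.1641, 11.7882) (11.6942, 0) (24, 0) (24, 3.7308)]  |A|=96.4754
6. ⊥bis P0·P5 via (15.05,5.335): [(16.232, 8.6069) (11.1641, 11.7882) (11.6942, 0) (13.1226, 0)]  |A|=35.1749
7. ⊥bis P0·P6 via (15.08,10.25): [(16.232, 8.6069) (11.1641, 11.7882) (11.6942, 0) (13.1226, 0)]  |A|=35.1749
8. ⊥bis P0·P7 via (15.03,7.95): [(15.7662, 7.3174) (11.1882, 11.2512) (11.6942, 0) (13.1226, 0)]  |A|=29.9847
9. ⊥bis P0·P8 via (16.305,8.405): [(15.7662, 7.3174) (11.1882, 11.2512) (11.6942, 0) (13.1226, 0)]  |A|=29.9847
10. ⊥bis P0·P9 via (11.56,9.705): [(15.7662, 7.3174) (12.4829, 10.1387) (11.264, 9.5659) (11.6942, 0) (13.1226, 0)]  |A|=28.9359
11. canonical 5-gon: [(15.7662, 7.3174) (12.4829, 10.1387) (11.264, 9.5659) (11.6942, 0) (13.1226, 0)]
12. shoelace: 28.9359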